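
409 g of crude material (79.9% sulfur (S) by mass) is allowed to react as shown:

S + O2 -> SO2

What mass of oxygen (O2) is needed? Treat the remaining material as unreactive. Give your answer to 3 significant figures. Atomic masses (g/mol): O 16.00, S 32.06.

326 g

Mass of pure S = 409 g × 0.799 = 326.8 g.
M(S) = 32.06 g/mol.
M(O2) = 2(16.00) = 32.00 g/mol.
n(S) = 326.8 g / 32.06 g/mol = 10.19 mol.
From the equation the S:O2 mole ratio is 1:1, so n(O2) = 10.19 × 1/1 = 10.19 mol.
Mass of O2 = 10.19 mol × 32.00 g/mol = 326.2 g.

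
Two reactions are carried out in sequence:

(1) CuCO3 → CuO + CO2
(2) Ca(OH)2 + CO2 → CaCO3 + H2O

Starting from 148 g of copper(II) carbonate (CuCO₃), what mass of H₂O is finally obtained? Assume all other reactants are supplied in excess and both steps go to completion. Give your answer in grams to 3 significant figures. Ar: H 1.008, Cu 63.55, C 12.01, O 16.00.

M(CuCO3) = 63.55 + 12.01 + 3(16.00) = 123.56 g/mol.
M(H2O) = 2(1.008) + 16.00 = 18.016 g/mol.
n(CuCO3) = 148.0 / 123.56 = 1.198 mol.
Step 1 gives a 1:1 ratio of CuCO3 to CO2, so n(CO2) = 1.198 mol.
In step 2 the CO2:H2O ratio is 1:1, so n(H2O) = 1.198 mol.
Mass of H2O = 1.198 × 18.016 = 21.58 g.

21.6 g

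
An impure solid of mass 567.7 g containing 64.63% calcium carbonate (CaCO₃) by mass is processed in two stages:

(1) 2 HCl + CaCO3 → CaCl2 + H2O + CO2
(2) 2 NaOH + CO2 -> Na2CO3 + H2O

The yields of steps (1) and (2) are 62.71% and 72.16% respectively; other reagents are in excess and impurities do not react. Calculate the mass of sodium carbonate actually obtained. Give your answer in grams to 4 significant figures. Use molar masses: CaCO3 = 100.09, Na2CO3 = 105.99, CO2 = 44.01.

Pure CaCO3 = 567.7 × 0.6463 = 366.90 g.
n(CaCO3) = 366.90 / 100.09 = 3.6657 mol.
Step 1 (CaCO3:CO2 = 1:1): theoretical n(CO2) = 3.6657 mol; at 62.71% yield, n(CO2) = 2.2988 mol.
Step 2 (CO2:Na2CO3 = 1:1): theoretical n(Na2CO3) = 2.2988 mol, so theoretical mass = 2.2988 × 105.99 = 243.65 g.
At 72.16% yield, actual mass of Na2CO3 = 243.65 × 0.7216 = 175.82 g.

175.8 g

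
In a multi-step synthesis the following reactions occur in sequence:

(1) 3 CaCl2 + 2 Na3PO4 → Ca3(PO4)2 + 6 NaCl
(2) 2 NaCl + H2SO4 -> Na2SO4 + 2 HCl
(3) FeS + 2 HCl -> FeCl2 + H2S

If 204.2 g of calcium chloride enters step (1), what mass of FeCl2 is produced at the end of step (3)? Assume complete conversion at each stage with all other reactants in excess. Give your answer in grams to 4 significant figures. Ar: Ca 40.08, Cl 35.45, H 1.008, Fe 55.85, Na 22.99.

233.2 g

M(CaCl2) = 40.08 + 2(35.45) = 110.98 g/mol.
M(FeCl2) = 55.85 + 2(35.45) = 126.75 g/mol.
n(CaCl2) = 204.2 / 110.98 = 1.8400 mol.
Reaction (1): CaCl2→NaCl ratio 3:6 ⇒ n(NaCl) = 3.6799 mol.
Reaction (2): NaCl→HCl ratio 2:2 ⇒ n(HCl) = 3.6799 mol.
Reaction (3): HCl→FeCl2 ratio 2:1 ⇒ n(FeCl2) = 1.8400 mol.
Mass of FeCl2 = 1.8400 × 126.75 = 233.22 g.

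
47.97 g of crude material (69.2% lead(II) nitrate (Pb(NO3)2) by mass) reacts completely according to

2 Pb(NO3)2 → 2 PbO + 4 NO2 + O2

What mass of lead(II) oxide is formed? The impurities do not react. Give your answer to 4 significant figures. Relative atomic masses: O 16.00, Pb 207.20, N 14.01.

22.37 g

Mass of pure Pb(NO3)2 = 47.97 g × 0.692 = 33.195 g.
M(Pb(NO3)2) = 207.20 + 2(14.01) + 6(16.00) = 331.22 g/mol.
M(PbO) = 207.20 + 16.00 = 223.20 g/mol.
n(Pb(NO3)2) = 33.195 g / 331.22 g/mol = 0.10022 mol.
From the equation the Pb(NO3)2:PbO mole ratio is 2:2, so n(PbO) = 0.10022 × 2/2 = 0.10022 mol.
Mass of PbO = 0.10022 mol × 223.20 g/mol = 22.369 g.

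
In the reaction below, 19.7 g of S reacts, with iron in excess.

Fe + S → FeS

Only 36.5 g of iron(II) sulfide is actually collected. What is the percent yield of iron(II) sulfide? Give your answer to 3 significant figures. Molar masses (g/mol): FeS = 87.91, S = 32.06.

67.6 %

n(S) = 19.70 g / 32.06 g/mol = 0.6145 mol.
From the equation the S:FeS mole ratio is 1:1, so n(FeS) = 0.6145 × 1/1 = 0.6145 mol.
Mass of FeS = 0.6145 mol × 87.91 g/mol = 54.02 g.
This is the theoretical yield. Percent yield = 36.5 g / 54.02 g × 100% = 67.57%.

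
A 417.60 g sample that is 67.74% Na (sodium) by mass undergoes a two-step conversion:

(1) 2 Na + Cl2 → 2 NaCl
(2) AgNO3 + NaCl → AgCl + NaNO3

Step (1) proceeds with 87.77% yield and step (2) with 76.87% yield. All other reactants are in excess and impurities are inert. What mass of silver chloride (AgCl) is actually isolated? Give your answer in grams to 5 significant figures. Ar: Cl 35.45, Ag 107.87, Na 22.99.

1189.8 g

Pure Na = 417.60 × 0.6774 = 282.882 g.
M(Na) = 22.99 g/mol.
M(AgCl) = 107.87 + 35.45 = 143.32 g/mol.
n(Na) = 282.882 / 22.99 = 12.3046 mol.
Step 1 (Na:NaCl = 2:2): theoretical n(NaCl) = 12.3046 mol; at 87.77% yield, n(NaCl) = 10.7997 mol.
Step 2 (NaCl:AgCl = 1:1): theoretical n(AgCl) = 10.7997 mol, so theoretical mass = 10.7997 × 143.32 = 1547.82 g.
At 76.87% yield, actual mass of AgCl = 1547.82 × 0.7687 = 1189.81 g.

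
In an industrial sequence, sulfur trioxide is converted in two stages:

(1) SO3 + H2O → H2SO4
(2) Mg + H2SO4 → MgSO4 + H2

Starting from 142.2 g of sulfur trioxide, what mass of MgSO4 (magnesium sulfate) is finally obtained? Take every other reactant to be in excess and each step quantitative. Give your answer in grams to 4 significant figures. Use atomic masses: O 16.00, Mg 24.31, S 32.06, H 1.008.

M(SO3) = 32.06 + 3(16.00) = 80.06 g/mol.
M(MgSO4) = 24.31 + 32.06 + 4(16.00) = 120.37 g/mol.
n(SO3) = 142.20 / 80.06 = 1.7762 mol.
Step 1 gives a 1:1 ratio of SO3 to H2SO4, so n(H2SO4) = 1.7762 mol.
In step 2 the H2SO4:MgSO4 ratio is 1:1, so n(MgSO4) = 1.7762 mol.
Mass of MgSO4 = 1.7762 × 120.37 = 213.80 g.

213.8 g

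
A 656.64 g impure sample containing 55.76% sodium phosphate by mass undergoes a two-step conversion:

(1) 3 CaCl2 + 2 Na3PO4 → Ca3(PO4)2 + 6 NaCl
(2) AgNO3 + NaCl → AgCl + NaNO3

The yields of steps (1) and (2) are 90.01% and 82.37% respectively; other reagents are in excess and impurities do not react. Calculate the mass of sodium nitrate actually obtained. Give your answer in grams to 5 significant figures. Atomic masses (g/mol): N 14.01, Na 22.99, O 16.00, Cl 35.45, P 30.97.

Pure Na3PO4 = 656.64 × 0.5576 = 366.142 g.
M(Na3PO4) = 3(22.99) + 30.97 + 4(16.00) = 163.94 g/mol.
M(NaNO3) = 22.99 + 14.01 + 3(16.00) = 85.00 g/mol.
n(Na3PO4) = 366.142 / 163.94 = 2.23339 mol.
Step 1 (Na3PO4:NaCl = 2:6): theoretical n(NaCl) = 6.70018 mol; at 90.01% yield, n(NaCl) = 6.03083 mol.
Step 2 (NaCl:NaNO3 = 1:1): theoretical n(NaNO3) = 6.03083 mol, so theoretical mass = 6.03083 × 85.00 = 512.621 g.
At 82.37% yield, actual mass of NaNO3 = 512.621 × 0.8237 = 422.246 g.

422.25 g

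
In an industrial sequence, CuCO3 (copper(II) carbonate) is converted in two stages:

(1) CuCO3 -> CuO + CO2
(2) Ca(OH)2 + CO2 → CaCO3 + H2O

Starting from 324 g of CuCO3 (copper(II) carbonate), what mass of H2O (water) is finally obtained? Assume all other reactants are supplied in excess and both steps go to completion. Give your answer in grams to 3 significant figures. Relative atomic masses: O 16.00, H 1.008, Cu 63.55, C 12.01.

47.2 g

M(CuCO3) = 63.55 + 12.01 + 3(16.00) = 123.56 g/mol.
M(H2O) = 2(1.008) + 16.00 = 18.016 g/mol.
n(CuCO3) = 324.0 / 123.56 = 2.622 mol.
Step 1 gives a 1:1 ratio of CuCO3 to CO2, so n(CO2) = 2.622 mol.
In step 2 the CO2:H2O ratio is 1:1, so n(H2O) = 2.622 mol.
Mass of H2O = 2.622 × 18.016 = 47.24 g.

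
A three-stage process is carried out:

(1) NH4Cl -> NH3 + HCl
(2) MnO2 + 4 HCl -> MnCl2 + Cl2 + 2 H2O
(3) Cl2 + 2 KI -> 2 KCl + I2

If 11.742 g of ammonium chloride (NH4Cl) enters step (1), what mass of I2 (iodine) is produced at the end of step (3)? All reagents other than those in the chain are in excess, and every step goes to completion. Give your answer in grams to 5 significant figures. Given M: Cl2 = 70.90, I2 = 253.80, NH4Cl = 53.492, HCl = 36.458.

13.928 g

n(NH4Cl) = 11.742 / 53.492 = 0.219509 mol.
Reaction (1): NH4Cl→HCl ratio 1:1 ⇒ n(HCl) = 0.219509 mol.
Reaction (2): HCl→Cl2 ratio 4:1 ⇒ n(Cl2) = 0.0548774 mol.
Reaction (3): Cl2→I2 ratio 1:1 ⇒ n(I2) = 0.0548774 mol.
Mass of I2 = 0.0548774 × 253.80 = 13.9279 g.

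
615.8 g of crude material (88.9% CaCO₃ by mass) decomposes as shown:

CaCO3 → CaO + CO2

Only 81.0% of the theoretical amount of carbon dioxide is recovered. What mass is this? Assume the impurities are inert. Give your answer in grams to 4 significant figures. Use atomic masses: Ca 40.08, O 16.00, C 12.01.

195.0 g

Pure CaCO3 available = 615.8 g × 0.889 = 547.45 g.
M(CaCO3) = 40.08 + 12.01 + 3(16.00) = 100.09 g/mol.
M(CO2) = 12.01 + 2(16.00) = 44.01 g/mol.
n(CaCO3) = 547.45 g / 100.09 g/mol = 5.4695 mol.
From the equation the CaCO3:CO2 mole ratio is 1:1, so n(CO2) = 5.4695 × 1/1 = 5.4695 mol.
Mass of CO2 = 5.4695 mol × 44.01 g/mol = 240.71 g.
Actual mass collected = 240.71 g × 0.810 = 194.98 g.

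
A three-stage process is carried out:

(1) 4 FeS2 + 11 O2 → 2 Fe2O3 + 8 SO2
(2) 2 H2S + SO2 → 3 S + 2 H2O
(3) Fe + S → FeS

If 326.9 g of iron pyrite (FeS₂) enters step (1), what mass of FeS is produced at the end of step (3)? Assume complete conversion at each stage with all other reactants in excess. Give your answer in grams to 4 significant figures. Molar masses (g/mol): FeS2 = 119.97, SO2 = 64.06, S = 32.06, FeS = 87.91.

1437 g

n(FeS2) = 326.9 / 119.97 = 2.7248 mol.
Reaction (1): FeS2→SO2 ratio 4:8 ⇒ n(SO2) = 5.4497 mol.
Reaction (2): SO2→S ratio 1:3 ⇒ n(S) = 16.349 mol.
Reaction (3): S→FeS ratio 1:1 ⇒ n(FeS) = 16.349 mol.
Mass of FeS = 16.349 × 87.91 = 1437.2 g.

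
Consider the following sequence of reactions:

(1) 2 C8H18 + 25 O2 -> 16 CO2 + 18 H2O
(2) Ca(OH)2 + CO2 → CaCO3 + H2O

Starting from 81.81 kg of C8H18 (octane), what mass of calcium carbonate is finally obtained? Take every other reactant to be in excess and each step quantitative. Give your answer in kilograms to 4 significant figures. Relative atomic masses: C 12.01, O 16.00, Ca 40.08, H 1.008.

M(C8H18) = 8(12.01) + 18(1.008) = 114.224 g/mol.
M(CaCO3) = 40.08 + 12.01 + 3(16.00) = 100.09 g/mol.
81.81 kg = 81810 g.
n(C8H18) = 81810 / 114.224 = 716.22 mol.
Step 1 gives a 2:16 ratio of C8H18 to CO2, so n(CO2) = 5729.8 mol.
In step 2 the CO2:CaCO3 ratio is 1:1, so n(CaCO3) = 5729.8 mol.
Mass of CaCO3 = 5729.8 × 100.09 = 573500 g = 573.5 kg.

573.5 kg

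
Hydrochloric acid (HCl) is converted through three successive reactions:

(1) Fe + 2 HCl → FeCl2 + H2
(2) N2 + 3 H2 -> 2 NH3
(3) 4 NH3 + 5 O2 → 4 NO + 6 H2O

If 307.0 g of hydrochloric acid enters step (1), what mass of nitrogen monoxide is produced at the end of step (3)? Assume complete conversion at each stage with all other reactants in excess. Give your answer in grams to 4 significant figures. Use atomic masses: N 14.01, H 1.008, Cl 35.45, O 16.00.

84.23 g

M(HCl) = 1.008 + 35.45 = 36.458 g/mol.
M(NO) = 14.01 + 16.00 = 30.01 g/mol.
n(HCl) = 307.0 / 36.458 = 8.4206 mol.
Reaction (1): HCl→H2 ratio 2:1 ⇒ n(H2) = 4.2103 mol.
Reaction (2): H2→NH3 ratio 3:2 ⇒ n(NH3) = 2.8069 mol.
Reaction (3): NH3→NO ratio 4:4 ⇒ n(NO) = 2.8069 mol.
Mass of NO = 2.8069 × 30.01 = 84.235 g.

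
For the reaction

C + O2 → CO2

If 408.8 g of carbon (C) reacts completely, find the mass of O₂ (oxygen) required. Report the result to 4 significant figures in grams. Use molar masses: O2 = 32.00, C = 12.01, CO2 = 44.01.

n(C) = 408.80 g / 12.01 g/mol = 34.038 mol.
From the equation the C:O2 mole ratio is 1:1, so n(O2) = 34.038 × 1/1 = 34.038 mol.
Mass of O2 = 34.038 mol × 32.00 g/mol = 1089.2 g.

1089 g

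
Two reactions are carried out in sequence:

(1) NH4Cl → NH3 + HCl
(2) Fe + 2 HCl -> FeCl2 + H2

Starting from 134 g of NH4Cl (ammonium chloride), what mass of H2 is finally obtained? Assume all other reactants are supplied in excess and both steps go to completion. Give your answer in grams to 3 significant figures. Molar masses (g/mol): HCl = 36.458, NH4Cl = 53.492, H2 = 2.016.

2.53 g

n(NH4Cl) = 134.0 / 53.492 = 2.505 mol.
Step 1 gives a 1:1 ratio of NH4Cl to HCl, so n(HCl) = 2.505 mol.
In step 2 the HCl:H2 ratio is 2:1, so n(H2) = 1.253 mol.
Mass of H2 = 1.253 × 2.016 = 2.525 g.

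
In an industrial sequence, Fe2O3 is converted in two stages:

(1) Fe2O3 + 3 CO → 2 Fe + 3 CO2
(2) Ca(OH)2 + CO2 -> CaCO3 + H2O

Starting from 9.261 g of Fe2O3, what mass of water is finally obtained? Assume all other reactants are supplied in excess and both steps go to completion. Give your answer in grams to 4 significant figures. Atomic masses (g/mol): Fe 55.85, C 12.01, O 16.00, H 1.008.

3.134 g

M(Fe2O3) = 2(55.85) + 3(16.00) = 159.70 g/mol.
M(H2O) = 2(1.008) + 16.00 = 18.016 g/mol.
n(Fe2O3) = 9.2610 / 159.70 = 0.057990 mol.
Step 1 gives a 1:3 ratio of Fe2O3 to CO2, so n(CO2) = 0.17397 mol.
In step 2 the CO2:H2O ratio is 1:1, so n(H2O) = 0.17397 mol.
Mass of H2O = 0.17397 × 18.016 = 3.1342 g.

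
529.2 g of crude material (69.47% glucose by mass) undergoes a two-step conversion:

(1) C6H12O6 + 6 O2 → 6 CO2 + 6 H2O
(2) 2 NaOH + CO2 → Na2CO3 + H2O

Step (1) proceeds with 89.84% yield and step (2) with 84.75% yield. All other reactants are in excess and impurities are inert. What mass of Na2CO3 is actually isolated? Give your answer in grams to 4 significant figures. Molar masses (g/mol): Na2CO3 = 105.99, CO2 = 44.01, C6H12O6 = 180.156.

Pure C6H12O6 = 529.2 × 0.6947 = 367.64 g.
n(C6H12O6) = 367.64 / 180.156 = 2.0406 mol.
Step 1 (C6H12O6:CO2 = 1:6): theoretical n(CO2) = 12.244 mol; at 89.84% yield, n(CO2) = 11.000 mol.
Step 2 (CO2:Na2CO3 = 1:1): theoretical n(Na2CO3) = 11.000 mol, so theoretical mass = 11.000 × 105.99 = 1165.9 g.
At 84.75% yield, actual mass of Na2CO3 = 1165.9 × 0.8475 = 988.08 g.

988.1 g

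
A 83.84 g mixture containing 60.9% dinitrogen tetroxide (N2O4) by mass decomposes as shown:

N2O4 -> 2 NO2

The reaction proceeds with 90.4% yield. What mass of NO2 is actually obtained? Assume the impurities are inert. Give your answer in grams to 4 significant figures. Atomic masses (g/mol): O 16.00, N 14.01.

46.16 g

Pure N2O4 available = 83.84 g × 0.609 = 51.059 g.
M(N2O4) = 2(14.01) + 4(16.00) = 92.02 g/mol.
M(NO2) = 14.01 + 2(16.00) = 46.01 g/mol.
n(N2O4) = 51.059 g / 92.02 g/mol = 0.55486 mol.
From the equation the N2O4:NO2 mole ratio is 1:2, so n(NO2) = 0.55486 × 2/1 = 1.1097 mol.
Mass of NO2 = 1.1097 mol × 46.01 g/mol = 51.059 g.
Actual mass collected = 51.059 g × 0.904 = 46.157 g.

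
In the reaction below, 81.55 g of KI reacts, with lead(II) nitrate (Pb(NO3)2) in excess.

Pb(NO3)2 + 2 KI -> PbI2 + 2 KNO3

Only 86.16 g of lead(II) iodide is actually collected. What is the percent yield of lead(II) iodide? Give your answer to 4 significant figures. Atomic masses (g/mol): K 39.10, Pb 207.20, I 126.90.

76.09 %

M(KI) = 39.10 + 126.90 = 166.00 g/mol.
M(PbI2) = 207.20 + 2(126.90) = 461.00 g/mol.
n(KI) = 81.550 g / 166.00 g/mol = 0.49127 mol.
From the equation the KI:PbI2 mole ratio is 2:1, so n(PbI2) = 0.49127 × 1/2 = 0.24563 mol.
Mass of PbI2 = 0.24563 mol × 461.00 g/mol = 113.24 g.
This is the theoretical yield. Percent yield = 86.16 g / 113.24 g × 100% = 76.088%.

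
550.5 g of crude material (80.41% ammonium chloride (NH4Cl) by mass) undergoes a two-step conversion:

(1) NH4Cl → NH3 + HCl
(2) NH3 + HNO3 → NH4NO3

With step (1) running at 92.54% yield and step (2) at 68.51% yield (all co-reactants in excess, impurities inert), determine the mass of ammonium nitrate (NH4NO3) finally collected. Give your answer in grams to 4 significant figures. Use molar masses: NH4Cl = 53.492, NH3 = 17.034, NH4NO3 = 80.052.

420.0 g

Pure NH4Cl = 550.5 × 0.8041 = 442.66 g.
n(NH4Cl) = 442.66 / 53.492 = 8.2752 mol.
Step 1 (NH4Cl:NH3 = 1:1): theoretical n(NH3) = 8.2752 mol; at 92.54% yield, n(NH3) = 7.6579 mol.
Step 2 (NH3:NH4NO3 = 1:1): theoretical n(NH4NO3) = 7.6579 mol, so theoretical mass = 7.6579 × 80.052 = 613.03 g.
At 68.51% yield, actual mass of NH4NO3 = 613.03 × 0.6851 = 419.99 g.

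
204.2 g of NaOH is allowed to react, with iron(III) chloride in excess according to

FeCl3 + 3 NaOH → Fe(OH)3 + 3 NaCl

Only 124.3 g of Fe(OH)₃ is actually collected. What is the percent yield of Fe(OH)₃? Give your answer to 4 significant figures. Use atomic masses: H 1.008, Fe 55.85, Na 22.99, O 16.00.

M(NaOH) = 22.99 + 16.00 + 1.008 = 39.998 g/mol.
M(Fe(OH)3) = 55.85 + 3(16.00) + 3(1.008) = 106.874 g/mol.
n(NaOH) = 204.20 g / 39.998 g/mol = 5.1053 mol.
From the equation the NaOH:Fe(OH)3 mole ratio is 3:1, so n(Fe(OH)3) = 5.1053 × 1/3 = 1.7018 mol.
Mass of Fe(OH)3 = 1.7018 mol × 106.874 g/mol = 181.87 g.
This is the theoretical yield. Percent yield = 124.3 g / 181.87 g × 100% = 68.344%.

68.34 %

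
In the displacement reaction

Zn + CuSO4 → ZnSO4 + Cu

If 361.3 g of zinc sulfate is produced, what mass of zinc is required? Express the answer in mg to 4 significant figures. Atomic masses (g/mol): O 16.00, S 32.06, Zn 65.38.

M(ZnSO4) = 65.38 + 32.06 + 4(16.00) = 161.44 g/mol.
M(Zn) = 65.38 g/mol.
n(ZnSO4) = 361.30 g / 161.44 g/mol = 2.2380 mol.
From the equation the ZnSO4:Zn mole ratio is 1:1, so n(Zn) = 2.2380 × 1/1 = 2.2380 mol.
Mass of Zn = 2.2380 mol × 65.38 g/mol = 146.32 g.
Converting to mg: 146.32 g = 146300 mg.

146300 mg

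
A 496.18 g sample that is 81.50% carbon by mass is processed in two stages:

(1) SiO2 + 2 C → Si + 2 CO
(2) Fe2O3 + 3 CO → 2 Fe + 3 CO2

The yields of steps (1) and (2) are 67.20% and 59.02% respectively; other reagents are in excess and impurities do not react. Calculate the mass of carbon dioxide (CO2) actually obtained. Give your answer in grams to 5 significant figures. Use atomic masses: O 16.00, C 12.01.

Pure C = 496.18 × 0.8150 = 404.387 g.
M(C) = 12.01 g/mol.
M(CO2) = 12.01 + 2(16.00) = 44.01 g/mol.
n(C) = 404.387 / 12.01 = 33.6708 mol.
Step 1 (C:CO = 2:2): theoretical n(CO) = 33.6708 mol; at 67.20% yield, n(CO) = 22.6268 mol.
Step 2 (CO:CO2 = 3:3): theoretical n(CO2) = 22.6268 mol, so theoretical mass = 22.6268 × 44.01 = 995.805 g.
At 59.02% yield, actual mass of CO2 = 995.805 × 0.5902 = 587.724 g.

587.72 g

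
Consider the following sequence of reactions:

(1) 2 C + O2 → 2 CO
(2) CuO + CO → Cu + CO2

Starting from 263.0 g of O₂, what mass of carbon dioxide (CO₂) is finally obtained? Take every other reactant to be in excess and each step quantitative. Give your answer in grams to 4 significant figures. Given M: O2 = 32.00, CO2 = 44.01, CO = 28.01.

723.4 g

n(O2) = 263.00 / 32.00 = 8.2188 mol.
Step 1 gives a 1:2 ratio of O2 to CO, so n(CO) = 16.438 mol.
In step 2 the CO:CO2 ratio is 1:1, so n(CO2) = 16.438 mol.
Mass of CO2 = 16.438 × 44.01 = 723.41 g.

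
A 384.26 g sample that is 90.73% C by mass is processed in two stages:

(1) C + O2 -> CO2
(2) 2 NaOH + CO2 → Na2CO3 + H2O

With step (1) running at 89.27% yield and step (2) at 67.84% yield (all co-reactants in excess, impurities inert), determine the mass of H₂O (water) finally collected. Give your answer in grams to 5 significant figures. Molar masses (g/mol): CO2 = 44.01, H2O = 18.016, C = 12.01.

Pure C = 384.26 × 0.9073 = 348.639 g.
n(C) = 348.639 / 12.01 = 29.0291 mol.
Step 1 (C:CO2 = 1:1): theoretical n(CO2) = 29.0291 mol; at 89.27% yield, n(CO2) = 25.9142 mol.
Step 2 (CO2:H2O = 1:1): theoretical n(H2O) = 25.9142 mol, so theoretical mass = 25.9142 × 18.016 = 466.871 g.
At 67.84% yield, actual mass of H2O = 466.871 × 0.6784 = 316.725 g.

316.73 g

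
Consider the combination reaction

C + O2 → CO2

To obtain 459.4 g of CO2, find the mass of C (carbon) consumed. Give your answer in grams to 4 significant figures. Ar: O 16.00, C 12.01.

M(CO2) = 12.01 + 2(16.00) = 44.01 g/mol.
M(C) = 12.01 g/mol.
n(CO2) = 459.40 g / 44.01 g/mol = 10.439 mol.
From the equation the CO2:C mole ratio is 1:1, so n(C) = 10.439 × 1/1 = 10.439 mol.
Mass of C = 10.439 mol × 12.01 g/mol = 125.37 g.

125.4 g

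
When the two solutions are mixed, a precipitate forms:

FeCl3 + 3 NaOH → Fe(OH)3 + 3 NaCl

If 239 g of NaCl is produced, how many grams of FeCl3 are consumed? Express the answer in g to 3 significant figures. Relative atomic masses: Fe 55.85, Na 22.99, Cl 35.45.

221 g

M(NaCl) = 22.99 + 35.45 = 58.44 g/mol.
M(FeCl3) = 55.85 + 3(35.45) = 162.20 g/mol.
n(NaCl) = 239.0 g / 58.44 g/mol = 4.090 mol.
From the equation the NaCl:FeCl3 mole ratio is 3:1, so n(FeCl3) = 4.090 × 1/3 = 1.363 mol.
Mass of FeCl3 = 1.363 mol × 162.20 g/mol = 221.1 g.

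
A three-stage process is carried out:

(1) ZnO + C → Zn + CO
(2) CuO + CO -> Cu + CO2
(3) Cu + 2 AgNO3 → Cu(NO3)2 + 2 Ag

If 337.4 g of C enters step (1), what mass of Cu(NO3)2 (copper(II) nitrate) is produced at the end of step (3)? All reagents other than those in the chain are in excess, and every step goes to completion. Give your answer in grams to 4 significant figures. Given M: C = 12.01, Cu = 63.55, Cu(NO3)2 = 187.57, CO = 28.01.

5269 g

n(C) = 337.4 / 12.01 = 28.093 mol.
Reaction (1): C→CO ratio 1:1 ⇒ n(CO) = 28.093 mol.
Reaction (2): CO→Cu ratio 1:1 ⇒ n(Cu) = 28.093 mol.
Reaction (3): Cu→Cu(NO3)2 ratio 1:1 ⇒ n(Cu(NO3)2) = 28.093 mol.
Mass of Cu(NO3)2 = 28.093 × 187.57 = 5269.5 g.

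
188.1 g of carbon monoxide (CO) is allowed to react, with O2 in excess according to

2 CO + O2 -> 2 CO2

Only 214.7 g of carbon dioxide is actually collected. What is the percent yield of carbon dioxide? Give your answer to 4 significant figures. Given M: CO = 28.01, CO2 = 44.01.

72.64 %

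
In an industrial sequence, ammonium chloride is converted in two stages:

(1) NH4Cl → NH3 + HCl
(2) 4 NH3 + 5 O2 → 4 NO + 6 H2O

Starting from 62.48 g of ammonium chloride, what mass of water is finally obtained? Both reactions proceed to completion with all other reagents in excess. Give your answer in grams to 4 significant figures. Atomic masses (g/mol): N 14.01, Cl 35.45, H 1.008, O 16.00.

M(NH4Cl) = 14.01 + 4(1.008) + 35.45 = 53.492 g/mol.
M(H2O) = 2(1.008) + 16.00 = 18.016 g/mol.
n(NH4Cl) = 62.480 / 53.492 = 1.1680 mol.
Step 1 gives a 1:1 ratio of NH4Cl to NH3, so n(NH3) = 1.1680 mol.
In step 2 the NH3:H2O ratio is 4:6, so n(H2O) = 1.7520 mol.
Mass of H2O = 1.7520 × 18.016 = 31.565 g.

31.56 g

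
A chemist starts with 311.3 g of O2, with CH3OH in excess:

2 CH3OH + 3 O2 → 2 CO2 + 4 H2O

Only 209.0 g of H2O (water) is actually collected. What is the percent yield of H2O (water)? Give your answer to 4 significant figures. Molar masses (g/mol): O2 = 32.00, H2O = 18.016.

89.44 %

n(O2) = 311.30 g / 32.00 g/mol = 9.7281 mol.
From the equation the O2:H2O mole ratio is 3:4, so n(H2O) = 9.7281 × 4/3 = 12.971 mol.
Mass of H2O = 12.971 mol × 18.016 g/mol = 233.68 g.
This is the theoretical yield. Percent yield = 209.0 g / 233.68 g × 100% = 89.438%.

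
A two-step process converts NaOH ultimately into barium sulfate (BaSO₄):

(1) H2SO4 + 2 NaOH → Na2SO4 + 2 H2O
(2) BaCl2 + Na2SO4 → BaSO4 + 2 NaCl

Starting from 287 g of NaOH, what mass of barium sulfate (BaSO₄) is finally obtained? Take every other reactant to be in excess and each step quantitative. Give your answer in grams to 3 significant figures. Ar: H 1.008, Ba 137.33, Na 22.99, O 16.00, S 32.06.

837 g

M(NaOH) = 22.99 + 16.00 + 1.008 = 39.998 g/mol.
M(BaSO4) = 137.33 + 32.06 + 4(16.00) = 233.39 g/mol.
n(NaOH) = 287.0 / 39.998 = 7.175 mol.
Step 1 gives a 2:1 ratio of NaOH to Na2SO4, so n(Na2SO4) = 3.588 mol.
In step 2 the Na2SO4:BaSO4 ratio is 1:1, so n(BaSO4) = 3.588 mol.
Mass of BaSO4 = 3.588 × 233.39 = 837.3 g.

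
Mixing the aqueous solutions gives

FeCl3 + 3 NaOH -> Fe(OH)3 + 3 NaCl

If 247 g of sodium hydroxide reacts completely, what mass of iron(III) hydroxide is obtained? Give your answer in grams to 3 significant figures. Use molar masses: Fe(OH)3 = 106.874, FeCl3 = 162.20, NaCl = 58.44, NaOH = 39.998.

220 g

n(NaOH) = 247.0 g / 39.998 g/mol = 6.175 mol.
From the equation the NaOH:Fe(OH)3 mole ratio is 3:1, so n(Fe(OH)3) = 6.175 × 1/3 = 2.058 mol.
Mass of Fe(OH)3 = 2.058 mol × 106.874 g/mol = 220.0 g.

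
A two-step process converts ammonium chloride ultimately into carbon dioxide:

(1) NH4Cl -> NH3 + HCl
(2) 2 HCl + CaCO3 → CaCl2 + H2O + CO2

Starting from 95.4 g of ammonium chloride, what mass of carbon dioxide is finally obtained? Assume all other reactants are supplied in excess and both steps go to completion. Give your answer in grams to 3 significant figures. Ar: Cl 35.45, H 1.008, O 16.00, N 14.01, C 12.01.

M(NH4Cl) = 14.01 + 4(1.008) + 35.45 = 53.492 g/mol.
M(CO2) = 12.01 + 2(16.00) = 44.01 g/mol.
n(NH4Cl) = 95.40 / 53.492 = 1.783 mol.
Step 1 gives a 1:1 ratio of NH4Cl to HCl, so n(HCl) = 1.783 mol.
In step 2 the HCl:CO2 ratio is 2:1, so n(CO2) = 0.8917 mol.
Mass of CO2 = 0.8917 × 44.01 = 39.24 g.

39.2 g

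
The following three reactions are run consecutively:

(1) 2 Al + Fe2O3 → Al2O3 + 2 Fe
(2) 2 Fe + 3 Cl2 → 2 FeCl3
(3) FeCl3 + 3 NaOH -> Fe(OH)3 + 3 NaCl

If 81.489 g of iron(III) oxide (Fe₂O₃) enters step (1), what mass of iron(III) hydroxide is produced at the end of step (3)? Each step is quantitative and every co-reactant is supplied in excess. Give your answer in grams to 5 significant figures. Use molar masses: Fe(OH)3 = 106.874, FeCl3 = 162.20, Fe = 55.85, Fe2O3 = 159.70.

109.07 g

n(Fe2O3) = 81.489 / 159.70 = 0.510263 mol.
Reaction (1): Fe2O3→Fe ratio 1:2 ⇒ n(Fe) = 1.02053 mol.
Reaction (2): Fe→FeCl3 ratio 2:2 ⇒ n(FeCl3) = 1.02053 mol.
Reaction (3): FeCl3→Fe(OH)3 ratio 1:1 ⇒ n(Fe(OH)3) = 1.02053 mol.
Mass of Fe(OH)3 = 1.02053 × 106.874 = 109.068 g.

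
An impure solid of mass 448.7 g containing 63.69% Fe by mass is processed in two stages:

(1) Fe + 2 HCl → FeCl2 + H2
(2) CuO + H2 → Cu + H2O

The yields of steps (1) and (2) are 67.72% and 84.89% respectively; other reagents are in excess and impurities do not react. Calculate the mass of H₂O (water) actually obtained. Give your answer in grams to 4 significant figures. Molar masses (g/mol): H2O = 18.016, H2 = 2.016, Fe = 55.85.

Pure Fe = 448.7 × 0.6369 = 285.78 g.
n(Fe) = 285.78 / 55.85 = 5.1169 mol.
Step 1 (Fe:H2 = 1:1): theoretical n(H2) = 5.1169 mol; at 67.72% yield, n(H2) = 3.4651 mol.
Step 2 (H2:H2O = 1:1): theoretical n(H2O) = 3.4651 mol, so theoretical mass = 3.4651 × 18.016 = 62.428 g.
At 84.89% yield, actual mass of H2O = 62.428 × 0.8489 = 52.995 g.

53.00 g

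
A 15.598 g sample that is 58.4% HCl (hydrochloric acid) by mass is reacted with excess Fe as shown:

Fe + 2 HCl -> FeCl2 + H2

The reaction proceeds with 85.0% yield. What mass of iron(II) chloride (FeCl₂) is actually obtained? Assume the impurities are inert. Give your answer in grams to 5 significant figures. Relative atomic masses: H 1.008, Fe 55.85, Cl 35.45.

13.459 g

Pure HCl available = 15.598 g × 0.584 = 9.10923 g.
M(HCl) = 1.008 + 35.45 = 36.458 g/mol.
M(FeCl2) = 55.85 + 2(35.45) = 126.75 g/mol.
n(HCl) = 9.10923 g / 36.458 g/mol = 0.249856 mol.
From the equation the HCl:FeCl2 mole ratio is 2:1, so n(FeCl2) = 0.249856 × 1/2 = 0.124928 mol.
Mass of FeCl2 = 0.124928 mol × 126.75 g/mol = 15.8346 g.
Actual mass collected = 15.8346 g × 0.850 = 13.4594 g.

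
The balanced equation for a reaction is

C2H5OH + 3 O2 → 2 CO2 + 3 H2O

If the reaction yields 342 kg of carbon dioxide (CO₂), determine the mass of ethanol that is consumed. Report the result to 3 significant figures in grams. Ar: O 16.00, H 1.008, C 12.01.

M(CO2) = 12.01 + 2(16.00) = 44.01 g/mol.
M(C2H5OH) = 2(12.01) + 6(1.008) + 16.00 = 46.068 g/mol.
Convert: 342 kg = 342000 g.
n(CO2) = 342000 g / 44.01 g/mol = 7771 mol.
From the equation the CO2:C2H5OH mole ratio is 2:1, so n(C2H5OH) = 7771 × 1/2 = 3885 mol.
Mass of C2H5OH = 3885 mol × 46.068 g/mol = 179000 g.

179000 g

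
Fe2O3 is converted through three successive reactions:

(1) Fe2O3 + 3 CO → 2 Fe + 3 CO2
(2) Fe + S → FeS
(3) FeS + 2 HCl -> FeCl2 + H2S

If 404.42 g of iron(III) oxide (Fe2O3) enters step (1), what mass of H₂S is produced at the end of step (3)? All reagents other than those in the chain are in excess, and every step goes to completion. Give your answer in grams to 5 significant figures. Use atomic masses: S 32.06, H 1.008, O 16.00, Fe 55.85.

172.59 g

M(Fe2O3) = 2(55.85) + 3(16.00) = 159.70 g/mol.
M(H2S) = 2(1.008) + 32.06 = 34.076 g/mol.
n(Fe2O3) = 404.42 / 159.70 = 2.53237 mol.
Reaction (1): Fe2O3→Fe ratio 1:2 ⇒ n(Fe) = 5.06475 mol.
Reaction (2): Fe→FeS ratio 1:1 ⇒ n(FeS) = 5.06475 mol.
Reaction (3): FeS→H2S ratio 1:1 ⇒ n(H2S) = 5.06475 mol.
Mass of H2S = 5.06475 × 34.076 = 172.586 g.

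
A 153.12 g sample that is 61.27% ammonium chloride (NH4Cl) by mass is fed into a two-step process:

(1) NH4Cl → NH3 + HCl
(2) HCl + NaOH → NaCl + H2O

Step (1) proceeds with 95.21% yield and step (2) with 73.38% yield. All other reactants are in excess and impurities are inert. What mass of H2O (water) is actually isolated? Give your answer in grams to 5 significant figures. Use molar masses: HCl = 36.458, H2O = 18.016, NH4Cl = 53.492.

22.075 g

Pure NH4Cl = 153.12 × 0.6127 = 93.8166 g.
n(NH4Cl) = 93.8166 / 53.492 = 1.75384 mol.
Step 1 (NH4Cl:HCl = 1:1): theoretical n(HCl) = 1.75384 mol; at 95.21% yield, n(HCl) = 1.66983 mol.
Step 2 (HCl:H2O = 1:1): theoretical n(H2O) = 1.66983 mol, so theoretical mass = 1.66983 × 18.016 = 30.0837 g.
At 73.38% yield, actual mass of H2O = 30.0837 × 0.7338 = 22.0755 g.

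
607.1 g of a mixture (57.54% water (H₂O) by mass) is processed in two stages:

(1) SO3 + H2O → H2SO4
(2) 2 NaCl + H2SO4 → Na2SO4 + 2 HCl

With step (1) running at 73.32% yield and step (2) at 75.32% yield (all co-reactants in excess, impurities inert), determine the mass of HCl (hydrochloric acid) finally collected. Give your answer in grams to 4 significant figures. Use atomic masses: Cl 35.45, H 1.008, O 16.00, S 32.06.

780.8 g

Pure H2O = 607.1 × 0.5754 = 349.33 g.
M(H2O) = 2(1.008) + 16.00 = 18.016 g/mol.
M(HCl) = 1.008 + 35.45 = 36.458 g/mol.
n(H2O) = 349.33 / 18.016 = 19.390 mol.
Step 1 (H2O:H2SO4 = 1:1): theoretical n(H2SO4) = 19.390 mol; at 73.32% yield, n(H2SO4) = 14.217 mol.
Step 2 (H2SO4:HCl = 1:2): theoretical n(HCl) = 28.433 mol, so theoretical mass = 28.433 × 36.458 = 1036.6 g.
At 75.32% yield, actual mass of HCl = 1036.6 × 0.7532 = 780.78 g.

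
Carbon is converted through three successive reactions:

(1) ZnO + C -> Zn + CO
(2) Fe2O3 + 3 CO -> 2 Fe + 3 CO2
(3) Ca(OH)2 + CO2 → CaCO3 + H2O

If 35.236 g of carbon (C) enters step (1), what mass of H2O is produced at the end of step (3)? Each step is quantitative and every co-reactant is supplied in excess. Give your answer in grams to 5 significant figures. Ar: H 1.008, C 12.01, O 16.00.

52.857 g

M(C) = 12.01 g/mol.
M(H2O) = 2(1.008) + 16.00 = 18.016 g/mol.
n(C) = 35.236 / 12.01 = 2.93389 mol.
Reaction (1): C→CO ratio 1:1 ⇒ n(CO) = 2.93389 mol.
Reaction (2): CO→CO2 ratio 3:3 ⇒ n(CO2) = 2.93389 mol.
Reaction (3): CO2→H2O ratio 1:1 ⇒ n(H2O) = 2.93389 mol.
Mass of H2O = 2.93389 × 18.016 = 52.8569 g.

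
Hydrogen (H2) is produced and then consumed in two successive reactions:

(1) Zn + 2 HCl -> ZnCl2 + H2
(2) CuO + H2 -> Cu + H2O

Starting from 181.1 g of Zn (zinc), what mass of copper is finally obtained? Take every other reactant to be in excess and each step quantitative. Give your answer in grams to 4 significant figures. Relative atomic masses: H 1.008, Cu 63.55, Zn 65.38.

176.0 g

M(Zn) = 65.38 g/mol.
M(Cu) = 63.55 g/mol.
n(Zn) = 181.10 / 65.38 = 2.7700 mol.
Step 1 gives a 1:1 ratio of Zn to H2, so n(H2) = 2.7700 mol.
In step 2 the H2:Cu ratio is 1:1, so n(Cu) = 2.7700 mol.
Mass of Cu = 2.7700 × 63.55 = 176.03 g.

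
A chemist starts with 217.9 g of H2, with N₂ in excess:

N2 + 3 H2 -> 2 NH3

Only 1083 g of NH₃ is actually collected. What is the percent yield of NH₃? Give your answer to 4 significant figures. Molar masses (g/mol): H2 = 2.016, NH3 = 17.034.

n(H2) = 217.90 g / 2.016 g/mol = 108.09 mol.
From the equation the H2:NH3 mole ratio is 3:2, so n(NH3) = 108.09 × 2/3 = 72.057 mol.
Mass of NH3 = 72.057 mol × 17.034 g/mol = 1227.4 g.
This is the theoretical yield. Percent yield = 1083 g / 1227.4 g × 100% = 88.234%.

88.23 %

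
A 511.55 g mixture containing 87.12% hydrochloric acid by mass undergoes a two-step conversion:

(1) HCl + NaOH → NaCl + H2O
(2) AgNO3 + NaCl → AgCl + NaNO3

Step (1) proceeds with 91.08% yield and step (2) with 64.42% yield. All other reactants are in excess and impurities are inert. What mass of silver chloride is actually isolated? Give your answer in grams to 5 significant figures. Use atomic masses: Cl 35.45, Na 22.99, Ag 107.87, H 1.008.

1027.9 g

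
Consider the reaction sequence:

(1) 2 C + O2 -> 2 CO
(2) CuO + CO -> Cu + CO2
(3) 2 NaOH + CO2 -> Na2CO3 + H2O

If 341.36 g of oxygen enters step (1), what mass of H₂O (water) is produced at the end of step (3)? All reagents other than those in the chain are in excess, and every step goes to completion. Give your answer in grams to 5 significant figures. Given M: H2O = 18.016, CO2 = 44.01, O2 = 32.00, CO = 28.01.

384.37 g

n(O2) = 341.36 / 32.00 = 10.6675 mol.
Reaction (1): O2→CO ratio 1:2 ⇒ n(CO) = 21.3350 mol.
Reaction (2): CO→CO2 ratio 1:1 ⇒ n(CO2) = 21.3350 mol.
Reaction (3): CO2→H2O ratio 1:1 ⇒ n(H2O) = 21.3350 mol.
Mass of H2O = 21.3350 × 18.016 = 384.371 g.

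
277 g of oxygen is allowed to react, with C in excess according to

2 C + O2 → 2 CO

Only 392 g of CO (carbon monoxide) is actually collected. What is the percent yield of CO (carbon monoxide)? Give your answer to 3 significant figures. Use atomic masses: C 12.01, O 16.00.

M(O2) = 2(16.00) = 32.00 g/mol.
M(CO) = 12.01 + 16.00 = 28.01 g/mol.
n(O2) = 277.0 g / 32.00 g/mol = 8.656 mol.
From the equation the O2:CO mole ratio is 1:2, so n(CO) = 8.656 × 2/1 = 17.31 mol.
Mass of CO = 17.31 mol × 28.01 g/mol = 484.9 g.
This is the theoretical yield. Percent yield = 392 g / 484.9 g × 100% = 80.84%.

80.8 %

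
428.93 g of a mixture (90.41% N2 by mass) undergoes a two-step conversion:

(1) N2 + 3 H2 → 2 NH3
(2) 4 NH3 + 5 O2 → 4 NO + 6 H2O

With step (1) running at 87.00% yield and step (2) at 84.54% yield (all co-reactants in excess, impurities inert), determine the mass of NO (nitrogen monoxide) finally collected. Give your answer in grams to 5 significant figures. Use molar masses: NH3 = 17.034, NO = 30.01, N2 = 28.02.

Pure N2 = 428.93 × 0.9041 = 387.796 g.
n(N2) = 387.796 / 28.02 = 13.8400 mol.
Step 1 (N2:NH3 = 1:2): theoretical n(NH3) = 27.6799 mol; at 87.00% yield, n(NH3) = 24.0815 mol.
Step 2 (NH3:NO = 4:4): theoretical n(NO) = 24.0815 mol, so theoretical mass = 24.0815 × 30.01 = 722.687 g.
At 84.54% yield, actual mass of NO = 722.687 × 0.8454 = 610.959 g.

610.96 g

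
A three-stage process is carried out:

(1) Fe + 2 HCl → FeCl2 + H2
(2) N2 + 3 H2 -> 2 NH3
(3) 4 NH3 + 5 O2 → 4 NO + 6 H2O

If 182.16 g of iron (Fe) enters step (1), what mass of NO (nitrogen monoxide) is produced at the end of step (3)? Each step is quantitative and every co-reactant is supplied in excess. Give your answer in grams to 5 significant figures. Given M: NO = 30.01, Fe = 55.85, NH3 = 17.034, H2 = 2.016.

65.254 g

n(Fe) = 182.16 / 55.85 = 3.26159 mol.
Reaction (1): Fe→H2 ratio 1:1 ⇒ n(H2) = 3.26159 mol.
Reaction (2): H2→NH3 ratio 3:2 ⇒ n(NH3) = 2.17440 mol.
Reaction (3): NH3→NO ratio 4:4 ⇒ n(NO) = 2.17440 mol.
Mass of NO = 2.17440 × 30.01 = 65.2536 g.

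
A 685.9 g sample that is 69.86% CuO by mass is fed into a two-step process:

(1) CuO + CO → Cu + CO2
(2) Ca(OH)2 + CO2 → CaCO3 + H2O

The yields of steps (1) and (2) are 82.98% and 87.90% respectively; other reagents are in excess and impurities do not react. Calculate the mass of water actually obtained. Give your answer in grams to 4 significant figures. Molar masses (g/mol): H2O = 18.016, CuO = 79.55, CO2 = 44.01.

79.15 g

Pure CuO = 685.9 × 0.6986 = 479.17 g.
n(CuO) = 479.17 / 79.55 = 6.0235 mol.
Step 1 (CuO:CO2 = 1:1): theoretical n(CO2) = 6.0235 mol; at 82.98% yield, n(CO2) = 4.9983 mol.
Step 2 (CO2:H2O = 1:1): theoretical n(H2O) = 4.9983 mol, so theoretical mass = 4.9983 × 18.016 = 90.049 g.
At 87.90% yield, actual mass of H2O = 90.049 × 0.8790 = 79.153 g.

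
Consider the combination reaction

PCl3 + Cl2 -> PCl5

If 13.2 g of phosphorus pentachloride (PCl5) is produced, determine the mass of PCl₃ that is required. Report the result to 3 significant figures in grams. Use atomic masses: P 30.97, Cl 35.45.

8.71 g

M(PCl5) = 30.97 + 5(35.45) = 208.22 g/mol.
M(PCl3) = 30.97 + 3(35.45) = 137.32 g/mol.
n(PCl5) = 13.20 g / 208.22 g/mol = 0.06339 mol.
From the equation the PCl5:PCl3 mole ratio is 1:1, so n(PCl3) = 0.06339 × 1/1 = 0.06339 mol.
Mass of PCl3 = 0.06339 mol × 137.32 g/mol = 8.705 g.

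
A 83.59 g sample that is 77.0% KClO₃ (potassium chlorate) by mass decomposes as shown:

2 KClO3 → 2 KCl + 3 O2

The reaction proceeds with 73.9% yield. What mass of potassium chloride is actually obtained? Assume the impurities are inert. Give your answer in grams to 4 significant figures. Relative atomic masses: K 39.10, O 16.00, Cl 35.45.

28.94 g

Pure KClO3 available = 83.59 g × 0.770 = 64.364 g.
M(KClO3) = 39.10 + 35.45 + 3(16.00) = 122.55 g/mol.
M(KCl) = 39.10 + 35.45 = 74.55 g/mol.
n(KClO3) = 64.364 g / 122.55 g/mol = 0.52521 mol.
From the equation the KClO3:KCl mole ratio is 2:2, so n(KCl) = 0.52521 × 2/2 = 0.52521 mol.
Mass of KCl = 0.52521 mol × 74.55 g/mol = 39.154 g.
Actual mass collected = 39.154 g × 0.739 = 28.935 g.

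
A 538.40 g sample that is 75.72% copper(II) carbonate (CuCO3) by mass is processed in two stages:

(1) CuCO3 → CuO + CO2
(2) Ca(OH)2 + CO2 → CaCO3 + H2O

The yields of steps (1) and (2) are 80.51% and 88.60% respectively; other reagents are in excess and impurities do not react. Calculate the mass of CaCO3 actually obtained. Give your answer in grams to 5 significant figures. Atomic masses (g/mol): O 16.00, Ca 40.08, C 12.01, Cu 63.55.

235.57 g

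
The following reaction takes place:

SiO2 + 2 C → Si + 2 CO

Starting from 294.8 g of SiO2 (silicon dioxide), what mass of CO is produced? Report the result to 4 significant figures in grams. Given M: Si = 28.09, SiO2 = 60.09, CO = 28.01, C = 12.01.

274.8 g

n(SiO2) = 294.80 g / 60.09 g/mol = 4.9060 mol.
From the equation the SiO2:CO mole ratio is 1:2, so n(CO) = 4.9060 × 2/1 = 9.8119 mol.
Mass of CO = 9.8119 mol × 28.01 g/mol = 274.83 g.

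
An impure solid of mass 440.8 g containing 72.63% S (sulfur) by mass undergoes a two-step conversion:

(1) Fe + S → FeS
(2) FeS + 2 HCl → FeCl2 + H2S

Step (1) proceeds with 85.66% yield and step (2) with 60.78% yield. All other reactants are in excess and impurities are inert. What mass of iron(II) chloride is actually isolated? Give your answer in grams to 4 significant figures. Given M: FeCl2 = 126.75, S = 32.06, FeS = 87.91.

Pure S = 440.8 × 0.7263 = 320.15 g.
n(S) = 320.15 / 32.06 = 9.9861 mol.
Step 1 (S:FeS = 1:1): theoretical n(FeS) = 9.9861 mol; at 85.66% yield, n(FeS) = 8.5541 mol.
Step 2 (FeS:FeCl2 = 1:1): theoretical n(FeCl2) = 8.5541 mol, so theoretical mass = 8.5541 × 126.75 = 1084.2 g.
At 60.78% yield, actual mass of FeCl2 = 1084.2 × 0.6078 = 658.99 g.

659.0 g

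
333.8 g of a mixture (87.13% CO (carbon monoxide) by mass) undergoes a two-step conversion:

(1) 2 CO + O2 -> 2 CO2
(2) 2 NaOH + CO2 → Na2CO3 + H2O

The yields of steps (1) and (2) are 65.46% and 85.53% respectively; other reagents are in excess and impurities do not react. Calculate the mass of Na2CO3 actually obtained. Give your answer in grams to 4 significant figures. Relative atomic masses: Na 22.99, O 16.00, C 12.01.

616.2 g

Pure CO = 333.8 × 0.8713 = 290.84 g.
M(CO) = 12.01 + 16.00 = 28.01 g/mol.
M(Na2CO3) = 2(22.99) + 12.01 + 3(16.00) = 105.99 g/mol.
n(CO) = 290.84 / 28.01 = 10.383 mol.
Step 1 (CO:CO2 = 2:2): theoretical n(CO2) = 10.383 mol; at 65.46% yield, n(CO2) = 6.7970 mol.
Step 2 (CO2:Na2CO3 = 1:1): theoretical n(Na2CO3) = 6.7970 mol, so theoretical mass = 6.7970 × 105.99 = 720.41 g.
At 85.53% yield, actual mass of Na2CO3 = 720.41 × 0.8553 = 616.17 g.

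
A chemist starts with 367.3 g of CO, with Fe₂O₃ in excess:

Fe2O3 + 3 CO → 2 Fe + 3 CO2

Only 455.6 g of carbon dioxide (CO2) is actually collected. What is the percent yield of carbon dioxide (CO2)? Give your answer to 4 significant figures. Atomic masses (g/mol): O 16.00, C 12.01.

78.94 %

M(CO) = 12.01 + 16.00 = 28.01 g/mol.
M(CO2) = 12.01 + 2(16.00) = 44.01 g/mol.
n(CO) = 367.30 g / 28.01 g/mol = 13.113 mol.
From the equation the CO:CO2 mole ratio is 3:3, so n(CO2) = 13.113 × 3/3 = 13.113 mol.
Mass of CO2 = 13.113 mol × 44.01 g/mol = 577.11 g.
This is the theoretical yield. Percent yield = 455.6 g / 577.11 g × 100% = 78.945%.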